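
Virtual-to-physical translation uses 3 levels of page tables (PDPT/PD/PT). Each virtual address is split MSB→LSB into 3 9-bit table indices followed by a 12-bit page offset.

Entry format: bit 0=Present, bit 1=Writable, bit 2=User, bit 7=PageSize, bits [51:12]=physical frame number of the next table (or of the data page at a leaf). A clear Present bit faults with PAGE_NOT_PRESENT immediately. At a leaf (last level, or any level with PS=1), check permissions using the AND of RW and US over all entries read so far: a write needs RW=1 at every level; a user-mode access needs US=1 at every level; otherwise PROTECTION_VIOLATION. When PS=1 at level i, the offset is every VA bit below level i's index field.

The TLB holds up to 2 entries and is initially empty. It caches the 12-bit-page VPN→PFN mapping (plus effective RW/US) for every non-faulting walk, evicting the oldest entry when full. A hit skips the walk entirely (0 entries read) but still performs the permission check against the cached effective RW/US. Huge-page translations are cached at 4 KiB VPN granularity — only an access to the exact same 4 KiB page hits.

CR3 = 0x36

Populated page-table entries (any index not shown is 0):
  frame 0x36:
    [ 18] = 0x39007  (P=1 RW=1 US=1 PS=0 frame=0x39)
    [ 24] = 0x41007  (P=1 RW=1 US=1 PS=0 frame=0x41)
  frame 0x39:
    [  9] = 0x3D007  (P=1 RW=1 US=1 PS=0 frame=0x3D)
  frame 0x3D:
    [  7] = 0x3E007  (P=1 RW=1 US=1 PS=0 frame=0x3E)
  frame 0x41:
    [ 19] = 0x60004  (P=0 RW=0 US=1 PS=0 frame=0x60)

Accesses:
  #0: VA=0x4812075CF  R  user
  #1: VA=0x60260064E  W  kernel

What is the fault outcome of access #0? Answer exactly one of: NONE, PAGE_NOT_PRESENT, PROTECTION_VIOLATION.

Walk each access:
#0 VA=0x4812075CF (r,user):
  L0: frame=0x36 idx=18 entry=0x39007 [P=1 RW=1 US=1 PS=0]
  L1: frame=0x39 idx=9 entry=0x3D007 [P=1 RW=1 US=1 PS=0]
  L2: frame=0x3D idx=7 entry=0x3E007 [P=1 RW=1 US=1 PS=0]
  ⇒ phys 0x3E5CF  [3 reads]
#1 VA=0x60260064E (w,kernel):
  L0: frame=0x36 idx=24 entry=0x41007 [P=1 RW=1 US=1 PS=0]
  L1: frame=0x41 idx=19 entry=0x60004 [P=0 RW=0 US=1 PS=0]
  ✗ PAGE_NOT_PRESENT  [2 reads]

Access #0 fault: NONE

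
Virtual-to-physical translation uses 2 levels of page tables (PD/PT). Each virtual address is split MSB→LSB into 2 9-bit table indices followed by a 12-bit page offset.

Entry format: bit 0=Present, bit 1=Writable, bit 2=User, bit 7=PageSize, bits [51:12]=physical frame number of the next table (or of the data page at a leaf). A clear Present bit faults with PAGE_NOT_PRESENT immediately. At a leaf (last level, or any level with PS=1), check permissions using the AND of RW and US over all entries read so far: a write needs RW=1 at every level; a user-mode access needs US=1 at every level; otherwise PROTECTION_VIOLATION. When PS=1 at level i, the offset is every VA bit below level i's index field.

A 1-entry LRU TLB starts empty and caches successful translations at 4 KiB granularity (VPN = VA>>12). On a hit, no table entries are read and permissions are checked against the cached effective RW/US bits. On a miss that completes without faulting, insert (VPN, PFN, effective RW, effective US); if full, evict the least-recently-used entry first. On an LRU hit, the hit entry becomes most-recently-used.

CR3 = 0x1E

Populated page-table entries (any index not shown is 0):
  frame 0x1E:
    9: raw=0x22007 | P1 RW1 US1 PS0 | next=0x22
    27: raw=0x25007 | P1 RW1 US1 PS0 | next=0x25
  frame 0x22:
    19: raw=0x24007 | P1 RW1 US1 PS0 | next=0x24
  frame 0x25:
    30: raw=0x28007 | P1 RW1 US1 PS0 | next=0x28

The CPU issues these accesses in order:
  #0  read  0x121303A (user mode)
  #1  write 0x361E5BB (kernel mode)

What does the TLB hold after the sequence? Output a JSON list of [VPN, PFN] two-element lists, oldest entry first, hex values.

Walk each access:
#0 VA=0x121303A (r,user):
  lvl0: tbl 0x1E, slot 9 ⇒ 0x22007 (P1/RW1/US1/PS0)
  lvl1: tbl 0x22, slot 19 ⇒ 0x24007 (P1/RW1/US1/PS0)
  ✓ 0x2403A  — 2 lookups
#1 VA=0x361E5BB (w,kernel):
  lvl0: tbl 0x1E, slot 27 ⇒ 0x25007 (P1/RW1/US1/PS0)
  lvl1: tbl 0x25, slot 30 ⇒ 0x28007 (P1/RW1/US1/PS0)
  ✓ 0x285BB  — 2 lookups

TLB: [["0x361E", "0x28"]]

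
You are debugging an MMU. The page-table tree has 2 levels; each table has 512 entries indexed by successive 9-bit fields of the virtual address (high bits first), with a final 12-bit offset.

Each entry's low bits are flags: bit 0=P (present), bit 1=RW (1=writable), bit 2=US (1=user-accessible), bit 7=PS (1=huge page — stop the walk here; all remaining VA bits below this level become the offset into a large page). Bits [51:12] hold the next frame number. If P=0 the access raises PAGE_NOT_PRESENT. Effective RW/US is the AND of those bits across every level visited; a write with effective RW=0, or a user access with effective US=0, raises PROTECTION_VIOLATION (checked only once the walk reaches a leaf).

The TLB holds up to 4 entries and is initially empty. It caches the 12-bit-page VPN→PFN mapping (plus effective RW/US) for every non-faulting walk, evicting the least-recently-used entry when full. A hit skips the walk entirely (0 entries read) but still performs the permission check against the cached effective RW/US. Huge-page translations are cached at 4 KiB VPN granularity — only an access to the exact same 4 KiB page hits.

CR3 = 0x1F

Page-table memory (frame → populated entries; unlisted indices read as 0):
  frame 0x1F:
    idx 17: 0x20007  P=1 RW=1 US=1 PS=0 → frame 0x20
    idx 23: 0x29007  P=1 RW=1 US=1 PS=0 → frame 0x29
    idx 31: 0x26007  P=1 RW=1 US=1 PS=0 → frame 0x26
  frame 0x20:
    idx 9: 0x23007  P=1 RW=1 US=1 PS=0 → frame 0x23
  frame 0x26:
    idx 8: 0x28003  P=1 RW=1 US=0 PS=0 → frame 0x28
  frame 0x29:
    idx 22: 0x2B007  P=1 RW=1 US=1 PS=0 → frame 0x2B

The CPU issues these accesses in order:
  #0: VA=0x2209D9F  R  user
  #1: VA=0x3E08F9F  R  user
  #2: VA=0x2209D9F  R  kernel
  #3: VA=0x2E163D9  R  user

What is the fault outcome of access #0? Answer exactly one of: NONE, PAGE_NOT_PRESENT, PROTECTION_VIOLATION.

Walk each access:
#0 VA=0x2209D9F (r,user):
  L0: frame=0x1F idx=17 entry=0x20007 [P=1 RW=1 US=1 PS=0]
  L1: frame=0x20 idx=9 entry=0x23007 [P=1 RW=1 US=1 PS=0]
  → PA=0x23D9F  (2 entries read)
#1 VA=0x3E08F9F (r,user):
  L0: frame=0x1F idx=31 entry=0x26007 [P=1 RW=1 US=1 PS=0]
  L1: frame=0x26 idx=8 entry=0x28003 [P=1 RW=1 US=0 PS=0]
  → PROTECTION_VIOLATION  (2 entries read)
#2 VA=0x2209D9F (r,kernel):
  TLB hit vpn=0x2209 → PA=0x23D9F
#3 VA=0x2E163D9 (r,user):
  L0: frame=0x1F idx=23 entry=0x29007 [P=1 RW=1 US=1 PS=0]
  L1: frame=0x29 idx=22 entry=0x2B007 [P=1 RW=1 US=1 PS=0]
  → PA=0x2B3D9  (2 entries read)

Access #0 fault: NONE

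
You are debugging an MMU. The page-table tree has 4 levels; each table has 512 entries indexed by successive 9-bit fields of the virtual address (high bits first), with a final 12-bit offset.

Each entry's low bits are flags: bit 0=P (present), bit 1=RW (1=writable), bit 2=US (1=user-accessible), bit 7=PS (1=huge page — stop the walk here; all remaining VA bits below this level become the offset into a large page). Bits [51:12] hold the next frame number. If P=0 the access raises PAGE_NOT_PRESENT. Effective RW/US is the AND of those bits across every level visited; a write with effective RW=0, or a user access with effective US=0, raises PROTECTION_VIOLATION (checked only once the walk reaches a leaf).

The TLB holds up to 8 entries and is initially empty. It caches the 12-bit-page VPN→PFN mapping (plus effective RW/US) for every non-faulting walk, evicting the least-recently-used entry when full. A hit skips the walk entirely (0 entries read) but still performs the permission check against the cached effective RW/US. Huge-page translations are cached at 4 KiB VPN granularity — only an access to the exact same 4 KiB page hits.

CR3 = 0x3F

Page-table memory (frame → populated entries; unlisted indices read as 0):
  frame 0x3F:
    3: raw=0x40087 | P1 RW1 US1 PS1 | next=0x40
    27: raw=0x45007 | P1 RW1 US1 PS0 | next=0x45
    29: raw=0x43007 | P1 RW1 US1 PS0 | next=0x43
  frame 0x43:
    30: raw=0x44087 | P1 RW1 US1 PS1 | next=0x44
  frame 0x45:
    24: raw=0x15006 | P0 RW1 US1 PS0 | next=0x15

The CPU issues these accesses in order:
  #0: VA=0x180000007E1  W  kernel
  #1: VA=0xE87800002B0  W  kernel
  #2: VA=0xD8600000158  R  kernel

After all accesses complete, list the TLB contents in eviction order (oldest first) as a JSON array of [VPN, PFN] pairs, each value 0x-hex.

Trace:
#0 VA=0x180000007E1 (w,kernel):
  lvl0: tbl 0x3F, slot 3 ⇒ 0x40087 (P1/RW1/US1/PS1)
  → PA=0x407E1 (huge @L0)  (1 entries read)
#1 VA=0xE87800002B0 (w,kernel):
  lvl0: tbl 0x3F, slot 29 ⇒ 0x43007 (P1/RW1/US1/PS0)
  lvl1: tbl 0x43, slot 30 ⇒ 0x44087 (P1/RW1/US1/PS1)
  → PA=0x442B0 (huge @L1)  (2 entries read)
#2 VA=0xD8600000158 (r,kernel):
  lvl0: tbl 0x3F, slot 27 ⇒ 0x45007 (P1/RW1/US1/PS0)
  lvl1: tbl 0x45, slot 24 ⇒ 0x15006 (P0/RW1/US1/PS0)
  ⇒ fault: PAGE_NOT_PRESENT  — 2 lookups

TLB: [["0x18000000", "0x40"], ["0xE8780000", "0x44"]]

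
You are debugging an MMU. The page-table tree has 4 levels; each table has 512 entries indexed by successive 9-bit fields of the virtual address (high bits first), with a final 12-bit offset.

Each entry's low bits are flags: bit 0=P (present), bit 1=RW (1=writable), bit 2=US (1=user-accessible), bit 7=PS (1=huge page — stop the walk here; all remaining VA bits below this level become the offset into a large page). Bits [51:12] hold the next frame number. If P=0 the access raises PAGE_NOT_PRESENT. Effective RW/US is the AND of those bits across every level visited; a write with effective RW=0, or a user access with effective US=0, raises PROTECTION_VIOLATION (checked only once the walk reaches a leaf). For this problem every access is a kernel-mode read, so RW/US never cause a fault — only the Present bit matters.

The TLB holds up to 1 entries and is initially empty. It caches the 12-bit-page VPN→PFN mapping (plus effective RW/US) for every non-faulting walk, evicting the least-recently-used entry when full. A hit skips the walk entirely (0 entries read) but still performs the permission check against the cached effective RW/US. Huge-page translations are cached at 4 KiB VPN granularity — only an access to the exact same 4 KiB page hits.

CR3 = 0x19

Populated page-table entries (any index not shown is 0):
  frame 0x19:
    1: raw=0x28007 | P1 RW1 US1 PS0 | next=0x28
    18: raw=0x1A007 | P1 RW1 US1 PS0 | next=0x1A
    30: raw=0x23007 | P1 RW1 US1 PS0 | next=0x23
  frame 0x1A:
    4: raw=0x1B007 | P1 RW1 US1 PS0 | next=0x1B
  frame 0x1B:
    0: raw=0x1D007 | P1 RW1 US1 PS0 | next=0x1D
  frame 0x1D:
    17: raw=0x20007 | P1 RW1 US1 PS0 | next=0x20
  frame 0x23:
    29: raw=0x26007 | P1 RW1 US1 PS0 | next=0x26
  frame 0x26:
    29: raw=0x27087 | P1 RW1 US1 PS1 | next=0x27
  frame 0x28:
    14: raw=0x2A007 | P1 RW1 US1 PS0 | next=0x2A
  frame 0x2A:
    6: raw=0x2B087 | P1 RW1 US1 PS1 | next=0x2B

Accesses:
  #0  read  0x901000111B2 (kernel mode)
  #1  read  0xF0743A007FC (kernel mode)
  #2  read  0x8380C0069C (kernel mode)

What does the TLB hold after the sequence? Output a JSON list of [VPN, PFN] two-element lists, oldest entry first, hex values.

Walk each access:
#0 VA=0x901000111B2 (r,kernel):
  L0: frame=0x19 idx=18 entry=0x1A007 [P=1 RW=1 US=1 PS=0]
  L1: frame=0x1A idx=4 entry=0x1B007 [P=1 RW=1 US=1 PS=0]
  L2: frame=0x1B idx=0 entry=0x1D007 [P=1 RW=1 US=1 PS=0]
  L3: frame=0x1D idx=17 entry=0x20007 [P=1 RW=1 US=1 PS=0]
  ⇒ phys 0x201B2  [4 reads]
#1 VA=0xF0743A007FC (r,kernel):
  L0: frame=0x19 idx=30 entry=0x23007 [P=1 RW=1 US=1 PS=0]
  L1: frame=0x23 idx=29 entry=0x26007 [P=1 RW=1 US=1 PS=0]
  L2: frame=0x26 idx=29 entry=0x27087 [P=1 RW=1 US=1 PS=1]
  ⇒ phys 0x277FC (huge @L2)  [3 reads]
#2 VA=0x8380C0069C (r,kernel):
  L0: frame=0x19 idx=1 entry=0x28007 [P=1 RW=1 US=1 PS=0]
  L1: frame=0x28 idx=14 entry=0x2A007 [P=1 RW=1 US=1 PS=0]
  L2: frame=0x2A idx=6 entry=0x2B087 [P=1 RW=1 US=1 PS=1]
  ⇒ phys 0x2B69C (huge @L2)  [3 reads]

TLB: [["0x8380C00", "0x2B"]]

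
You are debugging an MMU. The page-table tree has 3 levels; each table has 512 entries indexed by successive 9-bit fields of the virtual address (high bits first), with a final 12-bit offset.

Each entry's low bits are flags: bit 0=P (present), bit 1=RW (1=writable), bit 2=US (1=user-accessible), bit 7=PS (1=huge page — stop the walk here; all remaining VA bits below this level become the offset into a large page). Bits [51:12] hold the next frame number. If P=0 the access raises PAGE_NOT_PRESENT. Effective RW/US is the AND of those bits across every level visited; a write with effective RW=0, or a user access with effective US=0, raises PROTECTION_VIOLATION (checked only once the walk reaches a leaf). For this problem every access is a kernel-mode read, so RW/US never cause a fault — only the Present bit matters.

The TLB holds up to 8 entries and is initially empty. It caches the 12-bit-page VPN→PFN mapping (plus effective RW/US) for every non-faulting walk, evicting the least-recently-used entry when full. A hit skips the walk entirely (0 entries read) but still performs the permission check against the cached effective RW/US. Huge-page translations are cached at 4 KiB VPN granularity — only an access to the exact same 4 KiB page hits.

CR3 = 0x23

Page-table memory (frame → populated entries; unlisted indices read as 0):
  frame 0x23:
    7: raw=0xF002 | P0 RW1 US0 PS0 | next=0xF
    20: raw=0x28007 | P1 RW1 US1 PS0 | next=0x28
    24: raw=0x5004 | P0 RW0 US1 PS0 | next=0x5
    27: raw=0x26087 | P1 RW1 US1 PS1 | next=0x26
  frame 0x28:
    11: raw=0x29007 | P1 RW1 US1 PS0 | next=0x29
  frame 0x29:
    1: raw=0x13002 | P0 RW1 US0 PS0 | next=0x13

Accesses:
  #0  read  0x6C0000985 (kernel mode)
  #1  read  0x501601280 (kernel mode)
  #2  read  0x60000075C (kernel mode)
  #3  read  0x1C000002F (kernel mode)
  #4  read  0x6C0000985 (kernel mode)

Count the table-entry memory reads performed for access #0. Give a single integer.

Trace:
#0 VA=0x6C0000985 (r,kernel):
  [0] read 0x23 idx=27: raw=0x26087 flags P=1 W=1 U=1 S=1
  ✓ 0x26985 (huge @L0)  — 1 lookups
#1 VA=0x501601280 (r,kernel):
  [0] read 0x23 idx=20: raw=0x28007 flags P=1 W=1 U=1 S=0
  [1] read 0x28 idx=11: raw=0x29007 flags P=1 W=1 U=1 S=0
  [2] read 0x29 idx=1: raw=0x13002 flags P=0 W=1 U=0 S=0
  → PAGE_NOT_PRESENT  (3 entries read)
#2 VA=0x60000075C (r,kernel):
  [0] read 0x23 idx=24: raw=0x5004 flags P=0 W=0 U=1 S=0
  → PAGE_NOT_PRESENT  (1 entries read)
#3 VA=0x1C000002F (r,kernel):
  [0] read 0x23 idx=7: raw=0xF002 flags P=0 W=1 U=0 S=0
  → PAGE_NOT_PRESENT  (1 entries read)
#4 VA=0x6C0000985 (r,kernel):
  TLB hit vpn=0x6C0000 → PA=0x26985

Entries read for #0: 1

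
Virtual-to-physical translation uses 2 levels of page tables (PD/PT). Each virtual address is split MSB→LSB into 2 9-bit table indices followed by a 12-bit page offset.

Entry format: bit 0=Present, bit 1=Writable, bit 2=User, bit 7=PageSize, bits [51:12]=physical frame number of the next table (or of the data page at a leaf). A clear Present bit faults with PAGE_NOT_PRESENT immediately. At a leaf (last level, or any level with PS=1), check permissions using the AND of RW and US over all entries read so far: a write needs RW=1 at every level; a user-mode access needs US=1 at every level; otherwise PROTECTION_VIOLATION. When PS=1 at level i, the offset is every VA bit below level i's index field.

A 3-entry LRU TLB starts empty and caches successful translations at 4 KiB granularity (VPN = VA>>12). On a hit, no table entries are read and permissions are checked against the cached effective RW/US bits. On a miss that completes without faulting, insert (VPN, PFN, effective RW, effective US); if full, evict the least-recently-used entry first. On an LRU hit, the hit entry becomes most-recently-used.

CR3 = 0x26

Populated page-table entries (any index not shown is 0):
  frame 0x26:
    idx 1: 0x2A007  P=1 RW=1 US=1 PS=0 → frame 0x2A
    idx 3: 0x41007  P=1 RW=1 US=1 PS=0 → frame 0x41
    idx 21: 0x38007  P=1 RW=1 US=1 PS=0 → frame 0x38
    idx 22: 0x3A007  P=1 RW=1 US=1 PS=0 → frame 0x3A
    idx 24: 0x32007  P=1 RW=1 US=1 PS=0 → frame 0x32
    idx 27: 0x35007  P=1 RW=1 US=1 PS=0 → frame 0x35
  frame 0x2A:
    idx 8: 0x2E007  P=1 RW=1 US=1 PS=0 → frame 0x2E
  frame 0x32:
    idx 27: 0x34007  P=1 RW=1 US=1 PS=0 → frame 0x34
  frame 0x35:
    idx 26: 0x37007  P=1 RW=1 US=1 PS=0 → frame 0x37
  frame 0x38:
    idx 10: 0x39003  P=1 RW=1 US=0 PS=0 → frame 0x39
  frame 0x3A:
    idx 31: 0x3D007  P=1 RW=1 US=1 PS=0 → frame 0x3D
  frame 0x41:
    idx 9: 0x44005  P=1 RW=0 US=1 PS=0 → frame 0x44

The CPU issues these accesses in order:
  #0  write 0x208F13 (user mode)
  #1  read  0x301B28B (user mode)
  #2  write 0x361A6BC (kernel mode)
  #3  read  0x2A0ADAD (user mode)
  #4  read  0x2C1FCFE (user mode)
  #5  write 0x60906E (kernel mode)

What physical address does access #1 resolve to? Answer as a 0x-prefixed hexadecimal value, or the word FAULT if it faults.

Walk each access:
#0 VA=0x208F13 (w,user):
  lvl0: tbl 0x26, slot 1 ⇒ 0x2A007 (P1/RW1/US1/PS0)
  lvl1: tbl 0x2A, slot 8 ⇒ 0x2E007 (P1/RW1/US1/PS0)
  ✓ 0x2EF13  — 2 lookups
#1 VA=0x301B28B (r,user):
  lvl0: tbl 0x26, slot 24 ⇒ 0x32007 (P1/RW1/US1/PS0)
  lvl1: tbl 0x32, slot 27 ⇒ 0x34007 (P1/RW1/US1/PS0)
  ✓ 0x3428B  — 2 lookups
#2 VA=0x361A6BC (w,kernel):
  lvl0: tbl 0x26, slot 27 ⇒ 0x35007 (P1/RW1/US1/PS0)
  lvl1: tbl 0x35, slot 26 ⇒ 0x37007 (P1/RW1/US1/PS0)
  ✓ 0x376BC  — 2 lookups
#3 VA=0x2A0ADAD (r,user):
  lvl0: tbl 0x26, slot 21 ⇒ 0x38007 (P1/RW1/US1/PS0)
  lvl1: tbl 0x38, slot 10 ⇒ 0x39003 (P1/RW1/US0/PS0)
  ✗ PROTECTION_VIOLATION  [2 reads]
#4 VA=0x2C1FCFE (r,user):
  lvl0: tbl 0x26, slot 22 ⇒ 0x3A007 (P1/RW1/US1/PS0)
  lvl1: tbl 0x3A, slot 31 ⇒ 0x3D007 (P1/RW1/US1/PS0)
  ✓ 0x3DCFE  — 2 lookups
#5 VA=0x60906E (w,kernel):
  lvl0: tbl 0x26, slot 3 ⇒ 0x41007 (P1/RW1/US1/PS0)
  lvl1: tbl 0x41, slot 9 ⇒ 0x44005 (P1/RW0/US1/PS0)
  ✗ PROTECTION_VIOLATION  [2 reads]

Access #1 PA: 0x3428B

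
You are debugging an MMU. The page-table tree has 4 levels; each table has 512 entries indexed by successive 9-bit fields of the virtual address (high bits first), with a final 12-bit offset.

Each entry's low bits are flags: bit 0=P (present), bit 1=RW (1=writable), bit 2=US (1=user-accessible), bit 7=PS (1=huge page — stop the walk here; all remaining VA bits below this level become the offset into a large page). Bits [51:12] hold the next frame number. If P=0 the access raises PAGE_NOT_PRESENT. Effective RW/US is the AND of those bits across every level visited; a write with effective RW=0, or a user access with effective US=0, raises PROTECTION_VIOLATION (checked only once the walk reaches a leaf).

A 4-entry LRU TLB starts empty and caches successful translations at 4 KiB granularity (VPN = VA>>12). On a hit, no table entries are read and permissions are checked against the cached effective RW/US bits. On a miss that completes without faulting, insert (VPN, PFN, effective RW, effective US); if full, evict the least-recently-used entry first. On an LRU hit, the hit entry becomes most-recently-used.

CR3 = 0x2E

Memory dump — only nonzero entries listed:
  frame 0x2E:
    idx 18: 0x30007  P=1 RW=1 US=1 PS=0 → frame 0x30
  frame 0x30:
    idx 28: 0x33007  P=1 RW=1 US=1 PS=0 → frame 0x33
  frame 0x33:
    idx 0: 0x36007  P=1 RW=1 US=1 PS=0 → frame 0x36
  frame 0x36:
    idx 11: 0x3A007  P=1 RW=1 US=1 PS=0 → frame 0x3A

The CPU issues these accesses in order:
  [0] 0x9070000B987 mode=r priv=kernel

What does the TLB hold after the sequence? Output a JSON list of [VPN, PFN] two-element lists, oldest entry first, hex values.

Per-access translation:
#0 VA=0x9070000B987 (r,kernel):
  lvl0: tbl 0x2E, slot 18 ⇒ 0x30007 (P1/RW1/US1/PS0)
  lvl1: tbl 0x30, slot 28 ⇒ 0x33007 (P1/RW1/US1/PS0)
  lvl2: tbl 0x33, slot 0 ⇒ 0x36007 (P1/RW1/US1/PS0)
  lvl3: tbl 0x36, slot 11 ⇒ 0x3A007 (P1/RW1/US1/PS0)
  → PA=0x3A987  (4 entries read)

TLB: [["0x9070000B", "0x3A"]]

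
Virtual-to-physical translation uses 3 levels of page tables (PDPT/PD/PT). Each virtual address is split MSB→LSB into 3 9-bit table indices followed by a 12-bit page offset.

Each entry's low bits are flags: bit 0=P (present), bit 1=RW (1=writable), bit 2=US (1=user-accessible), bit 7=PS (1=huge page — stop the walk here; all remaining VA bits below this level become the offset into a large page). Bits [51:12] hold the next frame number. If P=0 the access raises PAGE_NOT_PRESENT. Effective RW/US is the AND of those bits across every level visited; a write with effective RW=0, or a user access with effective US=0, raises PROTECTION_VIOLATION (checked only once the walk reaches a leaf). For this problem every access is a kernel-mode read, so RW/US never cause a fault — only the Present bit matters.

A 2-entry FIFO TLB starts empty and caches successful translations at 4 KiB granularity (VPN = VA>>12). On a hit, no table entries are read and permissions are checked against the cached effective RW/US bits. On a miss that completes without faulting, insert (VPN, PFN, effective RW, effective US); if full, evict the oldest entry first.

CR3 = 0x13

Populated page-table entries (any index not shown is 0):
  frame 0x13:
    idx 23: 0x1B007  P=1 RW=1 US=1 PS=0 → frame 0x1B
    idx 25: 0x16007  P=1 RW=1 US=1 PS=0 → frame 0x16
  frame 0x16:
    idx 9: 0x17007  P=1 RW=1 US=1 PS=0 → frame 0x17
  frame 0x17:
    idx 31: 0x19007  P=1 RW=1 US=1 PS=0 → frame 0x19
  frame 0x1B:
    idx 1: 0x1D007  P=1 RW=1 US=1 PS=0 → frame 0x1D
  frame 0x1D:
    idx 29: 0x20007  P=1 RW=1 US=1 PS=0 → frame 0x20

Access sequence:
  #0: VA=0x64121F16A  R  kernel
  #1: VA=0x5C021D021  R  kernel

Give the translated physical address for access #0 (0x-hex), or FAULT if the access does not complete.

Per-access translation:
#0 VA=0x64121F16A (r,kernel):
  L0 @0x13[25] → 0x16007  P=1,RW=1,US=1,PS=0
  L1 @0x16[9] → 0x17007  P=1,RW=1,US=1,PS=0
  L2 @0x17[31] → 0x19007  P=1,RW=1,US=1,PS=0
  ✓ 0x1916A  — 3 lookups
#1 VA=0x5C021D021 (r,kernel):
  L0 @0x13[23] → 0x1B007  P=1,RW=1,US=1,PS=0
  L1 @0x1B[1] → 0x1D007  P=1,RW=1,US=1,PS=0
  L2 @0x1D[29] → 0x20007  P=1,RW=1,US=1,PS=0
  ✓ 0x20021  — 3 lookups

Access #0 PA: 0x1916A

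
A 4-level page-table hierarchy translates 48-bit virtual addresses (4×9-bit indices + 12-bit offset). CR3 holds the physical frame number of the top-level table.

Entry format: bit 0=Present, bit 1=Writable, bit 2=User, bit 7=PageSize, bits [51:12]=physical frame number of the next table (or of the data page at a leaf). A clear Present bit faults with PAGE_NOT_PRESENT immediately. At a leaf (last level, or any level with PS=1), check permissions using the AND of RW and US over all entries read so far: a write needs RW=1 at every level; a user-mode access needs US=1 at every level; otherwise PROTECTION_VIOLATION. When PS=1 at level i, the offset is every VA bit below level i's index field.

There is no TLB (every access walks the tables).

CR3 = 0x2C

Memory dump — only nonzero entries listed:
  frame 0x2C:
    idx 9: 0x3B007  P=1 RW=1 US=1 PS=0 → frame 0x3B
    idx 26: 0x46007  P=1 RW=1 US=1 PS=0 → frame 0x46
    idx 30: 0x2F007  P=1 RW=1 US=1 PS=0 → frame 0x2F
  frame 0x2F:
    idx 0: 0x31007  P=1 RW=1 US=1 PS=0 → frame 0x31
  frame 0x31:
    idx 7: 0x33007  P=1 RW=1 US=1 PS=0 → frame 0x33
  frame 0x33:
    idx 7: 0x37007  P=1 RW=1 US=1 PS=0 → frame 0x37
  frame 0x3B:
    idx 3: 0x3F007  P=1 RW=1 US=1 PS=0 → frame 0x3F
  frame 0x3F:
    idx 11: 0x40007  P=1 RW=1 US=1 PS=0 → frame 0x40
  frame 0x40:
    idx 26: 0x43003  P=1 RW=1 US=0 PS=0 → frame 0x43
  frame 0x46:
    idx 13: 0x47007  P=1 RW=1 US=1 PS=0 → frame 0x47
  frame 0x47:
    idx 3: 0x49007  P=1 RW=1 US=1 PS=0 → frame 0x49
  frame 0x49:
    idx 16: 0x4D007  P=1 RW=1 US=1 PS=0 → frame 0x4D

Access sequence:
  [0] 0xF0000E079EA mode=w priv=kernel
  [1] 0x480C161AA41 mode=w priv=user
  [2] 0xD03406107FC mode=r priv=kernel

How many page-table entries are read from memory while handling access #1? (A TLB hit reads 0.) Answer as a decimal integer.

Per-access translation:
#0 VA=0xF0000E079EA (w,kernel):
  L0: frame=0x2C idx=30 entry=0x2F007 [P=1 RW=1 US=1 PS=0]
  L1: frame=0x2F idx=0 entry=0x31007 [P=1 RW=1 US=1 PS=0]
  L2: frame=0x31 idx=7 entry=0x33007 [P=1 RW=1 US=1 PS=0]
  L3: frame=0x33 idx=7 entry=0x37007 [P=1 RW=1 US=1 PS=0]
  ✓ 0x379EA  — 4 lookups
#1 VA=0x480C161AA41 (w,user):
  L0: frame=0x2C idx=9 entry=0x3B007 [P=1 RW=1 US=1 PS=0]
  L1: frame=0x3B idx=3 entry=0x3F007 [P=1 RW=1 US=1 PS=0]
  L2: frame=0x3F idx=11 entry=0x40007 [P=1 RW=1 US=1 PS=0]
  L3: frame=0x40 idx=26 entry=0x43003 [P=1 RW=1 US=0 PS=0]
  → PROTECTION_VIOLATION  (4 entries read)
#2 VA=0xD03406107FC (r,kernel):
  L0: frame=0x2C idx=26 entry=0x46007 [P=1 RW=1 US=1 PS=0]
  L1: frame=0x46 idx=13 entry=0x47007 [P=1 RW=1 US=1 PS=0]
  L2: frame=0x47 idx=3 entry=0x49007 [P=1 RW=1 US=1 PS=0]
  L3: frame=0x49 idx=16 entry=0x4D007 [P=1 RW=1 US=1 PS=0]
  ✓ 0x4D7FC  — 4 lookups

Entries read for #1: 4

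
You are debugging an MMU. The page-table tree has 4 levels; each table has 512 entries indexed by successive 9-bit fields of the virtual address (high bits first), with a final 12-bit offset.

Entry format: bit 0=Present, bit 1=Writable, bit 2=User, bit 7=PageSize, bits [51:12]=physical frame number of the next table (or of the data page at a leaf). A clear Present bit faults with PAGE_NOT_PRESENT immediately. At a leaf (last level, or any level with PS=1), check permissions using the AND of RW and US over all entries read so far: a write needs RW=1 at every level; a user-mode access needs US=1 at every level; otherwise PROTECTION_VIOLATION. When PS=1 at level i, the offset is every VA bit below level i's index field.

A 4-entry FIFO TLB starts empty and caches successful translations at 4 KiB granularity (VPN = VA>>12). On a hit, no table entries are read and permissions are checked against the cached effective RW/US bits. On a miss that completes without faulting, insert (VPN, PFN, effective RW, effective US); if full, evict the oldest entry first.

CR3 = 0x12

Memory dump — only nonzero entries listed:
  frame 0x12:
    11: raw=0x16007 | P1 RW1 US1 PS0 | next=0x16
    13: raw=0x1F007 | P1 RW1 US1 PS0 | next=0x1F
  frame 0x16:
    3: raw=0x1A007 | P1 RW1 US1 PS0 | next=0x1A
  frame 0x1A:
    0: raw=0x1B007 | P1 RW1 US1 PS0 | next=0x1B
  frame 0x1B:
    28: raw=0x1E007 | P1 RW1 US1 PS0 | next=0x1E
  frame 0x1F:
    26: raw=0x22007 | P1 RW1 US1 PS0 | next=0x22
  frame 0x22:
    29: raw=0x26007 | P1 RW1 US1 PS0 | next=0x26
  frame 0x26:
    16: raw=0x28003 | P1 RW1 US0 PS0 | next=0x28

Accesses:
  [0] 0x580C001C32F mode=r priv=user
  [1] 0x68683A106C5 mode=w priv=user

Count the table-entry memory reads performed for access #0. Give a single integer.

Per-access translation:
#0 VA=0x580C001C32F (r,user):
  L0: frame=0x12 idx=11 entry=0x16007 [P=1 RW=1 US=1 PS=0]
  L1: frame=0x16 idx=3 entry=0x1A007 [P=1 RW=1 US=1 PS=0]
  L2: frame=0x1A idx=0 entry=0x1B007 [P=1 RW=1 US=1 PS=0]
  L3: frame=0x1B idx=28 entry=0x1E007 [P=1 RW=1 US=1 PS=0]
  ⇒ phys 0x1E32F  [4 reads]
#1 VA=0x68683A106C5 (w,user):
  L0: frame=0x12 idx=13 entry=0x1F007 [P=1 RW=1 US=1 PS=0]
  L1: frame=0x1F idx=26 entry=0x22007 [P=1 RW=1 US=1 PS=0]
  L2: frame=0x22 idx=29 entry=0x26007 [P=1 RW=1 US=1 PS=0]
  L3: frame=0x26 idx=16 entry=0x28003 [P=1 RW=1 US=0 PS=0]
  ✗ PROTECTION_VIOLATION  [4 reads]

Entries read for #0: 4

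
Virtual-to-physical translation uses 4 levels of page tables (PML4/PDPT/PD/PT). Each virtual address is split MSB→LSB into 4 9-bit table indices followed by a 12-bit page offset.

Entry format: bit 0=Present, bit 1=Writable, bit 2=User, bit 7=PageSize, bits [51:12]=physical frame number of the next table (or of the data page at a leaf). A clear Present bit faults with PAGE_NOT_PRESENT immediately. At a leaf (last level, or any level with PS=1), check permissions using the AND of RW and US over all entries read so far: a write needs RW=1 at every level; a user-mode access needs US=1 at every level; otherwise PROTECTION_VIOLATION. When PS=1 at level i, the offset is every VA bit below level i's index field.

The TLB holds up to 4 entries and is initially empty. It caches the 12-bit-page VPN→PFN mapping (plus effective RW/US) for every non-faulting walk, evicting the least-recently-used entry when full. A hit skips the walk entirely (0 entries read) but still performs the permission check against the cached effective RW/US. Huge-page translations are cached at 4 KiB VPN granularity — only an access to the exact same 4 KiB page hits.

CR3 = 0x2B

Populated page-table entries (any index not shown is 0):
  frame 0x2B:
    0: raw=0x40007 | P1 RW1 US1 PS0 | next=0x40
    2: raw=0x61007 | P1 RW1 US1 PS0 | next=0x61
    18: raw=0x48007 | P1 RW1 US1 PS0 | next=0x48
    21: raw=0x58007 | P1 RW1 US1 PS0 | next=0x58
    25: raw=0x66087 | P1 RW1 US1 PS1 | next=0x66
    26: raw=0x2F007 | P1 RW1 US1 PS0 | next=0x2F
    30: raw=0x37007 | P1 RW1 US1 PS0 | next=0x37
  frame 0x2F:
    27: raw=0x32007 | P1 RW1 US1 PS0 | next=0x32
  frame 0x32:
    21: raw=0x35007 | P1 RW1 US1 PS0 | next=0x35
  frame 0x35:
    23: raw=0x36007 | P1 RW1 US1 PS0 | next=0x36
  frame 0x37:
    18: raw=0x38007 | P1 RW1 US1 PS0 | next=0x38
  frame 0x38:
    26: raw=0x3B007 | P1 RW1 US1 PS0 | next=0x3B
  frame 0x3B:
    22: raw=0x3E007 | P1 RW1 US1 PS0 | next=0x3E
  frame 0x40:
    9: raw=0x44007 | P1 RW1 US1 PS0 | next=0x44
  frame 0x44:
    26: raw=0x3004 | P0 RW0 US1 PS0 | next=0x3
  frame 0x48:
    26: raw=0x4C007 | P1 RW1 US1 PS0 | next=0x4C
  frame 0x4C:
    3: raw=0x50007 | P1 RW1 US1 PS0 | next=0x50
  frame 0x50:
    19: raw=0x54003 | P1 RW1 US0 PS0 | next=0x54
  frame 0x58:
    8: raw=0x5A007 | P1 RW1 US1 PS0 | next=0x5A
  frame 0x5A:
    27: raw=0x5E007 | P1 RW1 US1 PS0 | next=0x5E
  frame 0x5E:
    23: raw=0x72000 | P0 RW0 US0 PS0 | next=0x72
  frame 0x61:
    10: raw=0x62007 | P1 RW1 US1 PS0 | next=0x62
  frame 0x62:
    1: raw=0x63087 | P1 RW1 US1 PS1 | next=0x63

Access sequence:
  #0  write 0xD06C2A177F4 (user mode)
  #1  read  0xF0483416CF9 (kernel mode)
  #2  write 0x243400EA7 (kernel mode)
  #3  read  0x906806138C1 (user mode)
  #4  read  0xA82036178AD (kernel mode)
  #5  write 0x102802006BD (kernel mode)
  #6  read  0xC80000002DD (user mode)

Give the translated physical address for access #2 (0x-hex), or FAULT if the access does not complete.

Walk each access:
#0 VA=0xD06C2A177F4 (w,user):
  [0] read 0x2B idx=26: raw=0x2F007 flags P=1 W=1 U=1 S=0
  [1] read 0x2F idx=27: raw=0x32007 flags P=1 W=1 U=1 S=0
  [2] read 0x32 idx=21: raw=0x35007 flags P=1 W=1 U=1 S=0
  [3] read 0x35 idx=23: raw=0x36007 flags P=1 W=1 U=1 S=0
  ⇒ phys 0x367F4  [4 reads]
#1 VA=0xF0483416CF9 (r,kernel):
  [0] read 0x2B idx=30: raw=0x37007 flags P=1 W=1 U=1 S=0
  [1] read 0x37 idx=18: raw=0x38007 flags P=1 W=1 U=1 S=0
  [2] read 0x38 idx=26: raw=0x3B007 flags P=1 W=1 U=1 S=0
  [3] read 0x3B idx=22: raw=0x3E007 flags P=1 W=1 U=1 S=0
  ⇒ phys 0x3ECF9  [4 reads]
#2 VA=0x243400EA7 (w,kernel):
  [0] read 0x2B idx=0: raw=0x40007 flags P=1 W=1 U=1 S=0
  [1] read 0x40 idx=9: raw=0x44007 flags P=1 W=1 U=1 S=0
  [2] read 0x44 idx=26: raw=0x3004 flags P=0 W=0 U=1 S=0
  ✗ PAGE_NOT_PRESENT  [3 reads]
#3 VA=0x906806138C1 (r,user):
  [0] read 0x2B idx=18: raw=0x48007 flags P=1 W=1 U=1 S=0
  [1] read 0x48 idx=26: raw=0x4C007 flags P=1 W=1 U=1 S=0
  [2] read 0x4C idx=3: raw=0x50007 flags P=1 W=1 U=1 S=0
  [3] read 0x50 idx=19: raw=0x54003 flags P=1 W=1 U=0 S=0
  ✗ PROTECTION_VIOLATION  [4 reads]
#4 VA=0xA82036178AD (r,kernel):
  [0] read 0x2B idx=21: raw=0x58007 flags P=1 W=1 U=1 S=0
  [1] read 0x58 idx=8: raw=0x5A007 flags P=1 W=1 U=1 S=0
  [2] read 0x5A idx=27: raw=0x5E007 flags P=1 W=1 U=1 S=0
  [3] read 0x5E idx=23: raw=0x72000 flags P=0 W=0 U=0 S=0
  ✗ PAGE_NOT_PRESENT  [4 reads]
#5 VA=0x102802006BD (w,kernel):
  [0] read 0x2B idx=2: raw=0x61007 flags P=1 W=1 U=1 S=0
  [1] read 0x61 idx=10: raw=0x62007 flags P=1 W=1 U=1 S=0
  [2] read 0x62 idx=1: raw=0x63087 flags P=1 W=1 U=1 S=1
  ⇒ phys 0x636BD (huge @L2)  [3 reads]
#6 VA=0xC80000002DD (r,user):
  [0] read 0x2B idx=25: raw=0x66087 flags P=1 W=1 U=1 S=1
  ⇒ phys 0x662DD (huge @L0)  [1 reads]

Access #2 PA: FAULT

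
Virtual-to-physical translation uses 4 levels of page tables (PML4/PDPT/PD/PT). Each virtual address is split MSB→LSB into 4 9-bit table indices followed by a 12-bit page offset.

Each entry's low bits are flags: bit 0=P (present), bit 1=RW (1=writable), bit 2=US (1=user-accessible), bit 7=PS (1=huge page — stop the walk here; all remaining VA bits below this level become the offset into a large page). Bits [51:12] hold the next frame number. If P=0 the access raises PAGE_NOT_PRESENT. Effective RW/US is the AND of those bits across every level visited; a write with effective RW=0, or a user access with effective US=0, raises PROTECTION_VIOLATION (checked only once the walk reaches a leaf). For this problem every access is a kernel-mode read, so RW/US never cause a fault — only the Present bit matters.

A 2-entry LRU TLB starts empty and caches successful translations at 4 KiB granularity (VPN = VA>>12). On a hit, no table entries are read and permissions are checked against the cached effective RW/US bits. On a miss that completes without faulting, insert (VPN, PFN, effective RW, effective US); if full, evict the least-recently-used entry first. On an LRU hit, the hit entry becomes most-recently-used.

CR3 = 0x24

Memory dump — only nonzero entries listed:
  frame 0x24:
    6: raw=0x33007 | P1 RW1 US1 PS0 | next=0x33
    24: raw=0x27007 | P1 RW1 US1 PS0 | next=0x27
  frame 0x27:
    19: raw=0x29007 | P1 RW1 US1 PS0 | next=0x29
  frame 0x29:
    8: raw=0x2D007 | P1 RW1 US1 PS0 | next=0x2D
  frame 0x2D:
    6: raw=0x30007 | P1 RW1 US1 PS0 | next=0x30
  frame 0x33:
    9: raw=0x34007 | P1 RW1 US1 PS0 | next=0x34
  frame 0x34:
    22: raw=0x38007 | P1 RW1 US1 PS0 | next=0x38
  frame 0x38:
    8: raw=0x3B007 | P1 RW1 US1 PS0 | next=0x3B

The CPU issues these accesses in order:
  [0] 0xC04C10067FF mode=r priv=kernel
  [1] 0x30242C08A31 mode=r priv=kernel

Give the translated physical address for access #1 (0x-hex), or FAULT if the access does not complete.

Trace:
#0 VA=0xC04C10067FF (r,kernel):
  L0: frame=0x24 idx=24 entry=0x27007 [P=1 RW=1 US=1 PS=0]
  L1: frame=0x27 idx=19 entry=0x29007 [P=1 RW=1 US=1 PS=0]
  L2: frame=0x29 idx=8 entry=0x2D007 [P=1 RW=1 US=1 PS=0]
  L3: frame=0x2D idx=6 entry=0x30007 [P=1 RW=1 US=1 PS=0]
  ✓ 0x307FF  — 4 lookups
#1 VA=0x30242C08A31 (r,kernel):
  L0: frame=0x24 idx=6 entry=0x33007 [P=1 RW=1 US=1 PS=0]
  L1: frame=0x33 idx=9 entry=0x34007 [P=1 RW=1 US=1 PS=0]
  L2: frame=0x34 idx=22 entry=0x38007 [P=1 RW=1 US=1 PS=0]
  L3: frame=0x38 idx=8 entry=0x3B007 [P=1 RW=1 US=1 PS=0]
  ✓ 0x3BA31  — 4 lookups

Access #1 PA: 0x3BA31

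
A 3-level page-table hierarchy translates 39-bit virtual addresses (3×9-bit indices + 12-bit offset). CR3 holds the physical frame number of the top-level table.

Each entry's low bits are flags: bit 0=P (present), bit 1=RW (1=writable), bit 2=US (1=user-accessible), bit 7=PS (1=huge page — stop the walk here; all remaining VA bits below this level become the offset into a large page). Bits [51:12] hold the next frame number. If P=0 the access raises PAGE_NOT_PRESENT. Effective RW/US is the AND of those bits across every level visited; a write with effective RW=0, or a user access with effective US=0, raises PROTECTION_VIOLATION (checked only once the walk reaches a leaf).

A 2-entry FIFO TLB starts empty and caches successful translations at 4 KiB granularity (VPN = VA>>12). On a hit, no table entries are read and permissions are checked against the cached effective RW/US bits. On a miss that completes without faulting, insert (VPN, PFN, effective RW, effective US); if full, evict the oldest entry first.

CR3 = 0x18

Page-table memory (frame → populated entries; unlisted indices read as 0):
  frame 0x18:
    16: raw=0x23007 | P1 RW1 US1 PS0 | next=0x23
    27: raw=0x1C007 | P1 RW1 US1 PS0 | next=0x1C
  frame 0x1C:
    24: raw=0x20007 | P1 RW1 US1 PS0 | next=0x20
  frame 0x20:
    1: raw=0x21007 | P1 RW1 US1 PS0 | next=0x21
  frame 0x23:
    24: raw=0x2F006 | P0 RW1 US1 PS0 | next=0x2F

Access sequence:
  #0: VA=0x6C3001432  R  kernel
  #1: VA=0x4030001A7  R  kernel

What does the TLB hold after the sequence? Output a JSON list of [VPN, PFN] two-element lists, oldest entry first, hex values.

Trace:
#0 VA=0x6C3001432 (r,kernel):
  [0] read 0x18 idx=27: raw=0x1C007 flags P=1 W=1 U=1 S=0
  [1] read 0x1C idx=24: raw=0x20007 flags P=1 W=1 U=1 S=0
  [2] read 0x20 idx=1: raw=0x21007 flags P=1 W=1 U=1 S=0
  ✓ 0x21432  — 3 lookups
#1 VA=0x4030001A7 (r,kernel):
  [0] read 0x18 idx=16: raw=0x23007 flags P=1 W=1 U=1 S=0
  [1] read 0x23 idx=24: raw=0x2F006 flags P=0 W=1 U=1 S=0
  ✗ PAGE_NOT_PRESENT  [2 reads]

TLB: [["0x6C3001", "0x21"]]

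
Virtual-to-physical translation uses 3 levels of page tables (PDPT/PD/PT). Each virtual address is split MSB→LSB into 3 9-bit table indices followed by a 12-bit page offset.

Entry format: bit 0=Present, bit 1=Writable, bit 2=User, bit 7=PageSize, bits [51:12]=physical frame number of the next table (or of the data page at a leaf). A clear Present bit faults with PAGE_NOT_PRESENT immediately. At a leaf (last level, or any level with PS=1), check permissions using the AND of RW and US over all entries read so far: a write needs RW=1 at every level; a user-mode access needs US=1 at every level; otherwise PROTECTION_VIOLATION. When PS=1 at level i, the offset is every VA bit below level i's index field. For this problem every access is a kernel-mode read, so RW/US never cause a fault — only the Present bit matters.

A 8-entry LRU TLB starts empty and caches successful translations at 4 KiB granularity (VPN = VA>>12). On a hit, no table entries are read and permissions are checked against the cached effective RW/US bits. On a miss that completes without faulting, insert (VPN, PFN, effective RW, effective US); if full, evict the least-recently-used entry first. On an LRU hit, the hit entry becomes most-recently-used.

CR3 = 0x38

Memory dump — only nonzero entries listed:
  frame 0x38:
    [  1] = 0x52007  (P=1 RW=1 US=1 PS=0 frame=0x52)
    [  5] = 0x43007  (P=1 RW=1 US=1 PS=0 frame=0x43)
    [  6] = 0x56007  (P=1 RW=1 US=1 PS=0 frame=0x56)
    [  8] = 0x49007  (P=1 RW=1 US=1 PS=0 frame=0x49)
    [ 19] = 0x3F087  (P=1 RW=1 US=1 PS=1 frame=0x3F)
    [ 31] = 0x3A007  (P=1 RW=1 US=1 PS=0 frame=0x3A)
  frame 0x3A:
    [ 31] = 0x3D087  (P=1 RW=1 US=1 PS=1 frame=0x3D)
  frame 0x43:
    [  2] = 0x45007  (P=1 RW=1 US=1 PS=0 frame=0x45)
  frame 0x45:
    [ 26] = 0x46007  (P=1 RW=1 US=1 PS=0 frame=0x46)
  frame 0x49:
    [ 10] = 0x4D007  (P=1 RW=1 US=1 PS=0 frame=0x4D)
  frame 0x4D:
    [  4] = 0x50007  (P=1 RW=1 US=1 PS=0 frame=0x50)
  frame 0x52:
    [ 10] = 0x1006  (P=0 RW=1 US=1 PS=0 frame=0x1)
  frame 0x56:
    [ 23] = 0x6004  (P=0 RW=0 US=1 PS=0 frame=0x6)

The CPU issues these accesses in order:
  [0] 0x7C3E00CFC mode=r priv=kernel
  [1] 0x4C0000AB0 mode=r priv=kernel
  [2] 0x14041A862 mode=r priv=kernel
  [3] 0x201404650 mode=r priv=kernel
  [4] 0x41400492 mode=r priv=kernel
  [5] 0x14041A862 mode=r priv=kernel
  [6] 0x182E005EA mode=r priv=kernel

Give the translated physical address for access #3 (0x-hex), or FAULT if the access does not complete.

Trace:
#0 VA=0x7C3E00CFC (r,kernel):
  L0: frame=0x38 idx=31 entry=0x3A007 [P=1 RW=1 US=1 PS=0]
  L1: frame=0x3A idx=31 entry=0x3D087 [P=1 RW=1 US=1 PS=1]
  ⇒ phys 0x3DCFC (huge @L1)  [2 reads]
#1 VA=0x4C0000AB0 (r,kernel):
  L0: frame=0x38 idx=19 entry=0x3F087 [P=1 RW=1 US=1 PS=1]
  ⇒ phys 0x3FAB0 (huge @L0)  [1 reads]
#2 VA=0x14041A862 (r,kernel):
  L0: frame=0x38 idx=5 entry=0x43007 [P=1 RW=1 US=1 PS=0]
  L1: frame=0x43 idx=2 entry=0x45007 [P=1 RW=1 US=1 PS=0]
  L2: frame=0x45 idx=26 entry=0x46007 [P=1 RW=1 US=1 PS=0]
  ⇒ phys 0x46862  [3 reads]
#3 VA=0x201404650 (r,kernel):
  L0: frame=0x38 idx=8 entry=0x49007 [P=1 RW=1 US=1 PS=0]
  L1: frame=0x49 idx=10 entry=0x4D007 [P=1 RW=1 US=1 PS=0]
  L2: frame=0x4D idx=4 entry=0x50007 [P=1 RW=1 US=1 PS=0]
  ⇒ phys 0x50650  [3 reads]
#4 VA=0x41400492 (r,kernel):
  L0: frame=0x38 idx=1 entry=0x52007 [P=1 RW=1 US=1 PS=0]
  L1: frame=0x52 idx=10 entry=0x1006 [P=0 RW=1 US=1 PS=0]
  ⇒ fault: PAGE_NOT_PRESENT  — 2 lookups
#5 VA=0x14041A862 (r,kernel):
  TLB hit vpn=0x14041A → PA=0x46862
#6 VA=0x182E005EA (r,kernel):
  L0: frame=0x38 idx=6 entry=0x56007 [P=1 RW=1 US=1 PS=0]
  L1: frame=0x56 idx=23 entry=0x6004 [P=0 RW=0 US=1 PS=0]
  ⇒ fault: PAGE_NOT_PRESENT  — 2 lookups

Access #3 PA: 0x50650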